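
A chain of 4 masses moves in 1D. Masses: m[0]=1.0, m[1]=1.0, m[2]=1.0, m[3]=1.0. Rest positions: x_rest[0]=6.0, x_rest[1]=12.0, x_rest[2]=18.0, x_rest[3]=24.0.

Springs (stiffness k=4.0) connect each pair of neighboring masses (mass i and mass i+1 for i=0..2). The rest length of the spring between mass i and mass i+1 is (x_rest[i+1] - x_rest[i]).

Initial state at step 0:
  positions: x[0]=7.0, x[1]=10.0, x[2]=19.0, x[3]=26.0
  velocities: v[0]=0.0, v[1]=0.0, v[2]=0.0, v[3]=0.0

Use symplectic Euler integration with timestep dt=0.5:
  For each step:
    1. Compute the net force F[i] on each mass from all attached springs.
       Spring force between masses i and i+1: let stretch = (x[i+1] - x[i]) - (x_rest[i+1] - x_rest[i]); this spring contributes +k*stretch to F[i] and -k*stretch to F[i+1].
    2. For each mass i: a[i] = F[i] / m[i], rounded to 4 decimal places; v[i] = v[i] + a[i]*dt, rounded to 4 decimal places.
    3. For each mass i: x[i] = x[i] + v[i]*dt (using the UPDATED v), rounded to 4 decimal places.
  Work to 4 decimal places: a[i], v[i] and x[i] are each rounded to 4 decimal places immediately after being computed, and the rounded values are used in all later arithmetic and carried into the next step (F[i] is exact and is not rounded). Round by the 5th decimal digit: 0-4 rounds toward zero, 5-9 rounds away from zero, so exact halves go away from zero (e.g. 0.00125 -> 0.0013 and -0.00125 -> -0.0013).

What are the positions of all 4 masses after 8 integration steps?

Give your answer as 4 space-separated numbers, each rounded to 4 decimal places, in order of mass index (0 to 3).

Step 0: x=[7.0000 10.0000 19.0000 26.0000] v=[0.0000 0.0000 0.0000 0.0000]
Step 1: x=[4.0000 16.0000 17.0000 25.0000] v=[-6.0000 12.0000 -4.0000 -2.0000]
Step 2: x=[7.0000 11.0000 22.0000 22.0000] v=[6.0000 -10.0000 10.0000 -6.0000]
Step 3: x=[8.0000 13.0000 16.0000 25.0000] v=[2.0000 4.0000 -12.0000 6.0000]
Step 4: x=[8.0000 13.0000 16.0000 25.0000] v=[0.0000 0.0000 0.0000 0.0000]
Step 5: x=[7.0000 11.0000 22.0000 22.0000] v=[-2.0000 -4.0000 12.0000 -6.0000]
Step 6: x=[4.0000 16.0000 17.0000 25.0000] v=[-6.0000 10.0000 -10.0000 6.0000]
Step 7: x=[7.0000 10.0000 19.0000 26.0000] v=[6.0000 -12.0000 4.0000 2.0000]
Step 8: x=[7.0000 10.0000 19.0000 26.0000] v=[0.0000 0.0000 0.0000 0.0000]

Answer: 7.0000 10.0000 19.0000 26.0000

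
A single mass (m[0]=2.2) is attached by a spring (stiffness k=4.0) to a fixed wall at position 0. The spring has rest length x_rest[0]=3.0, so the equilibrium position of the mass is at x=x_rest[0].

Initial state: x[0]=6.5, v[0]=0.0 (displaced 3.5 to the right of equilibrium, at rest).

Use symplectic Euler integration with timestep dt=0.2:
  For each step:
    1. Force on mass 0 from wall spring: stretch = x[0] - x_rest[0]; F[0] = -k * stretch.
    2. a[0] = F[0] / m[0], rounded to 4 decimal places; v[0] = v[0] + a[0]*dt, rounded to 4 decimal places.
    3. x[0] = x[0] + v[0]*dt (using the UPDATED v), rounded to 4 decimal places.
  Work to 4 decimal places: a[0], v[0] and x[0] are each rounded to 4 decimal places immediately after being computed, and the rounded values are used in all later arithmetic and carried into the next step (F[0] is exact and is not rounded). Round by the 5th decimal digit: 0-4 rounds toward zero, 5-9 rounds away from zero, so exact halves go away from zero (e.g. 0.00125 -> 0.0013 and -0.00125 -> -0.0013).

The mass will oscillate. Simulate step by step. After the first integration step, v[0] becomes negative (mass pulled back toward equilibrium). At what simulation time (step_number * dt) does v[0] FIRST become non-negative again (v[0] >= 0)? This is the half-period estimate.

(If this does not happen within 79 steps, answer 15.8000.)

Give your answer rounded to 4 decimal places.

Answer: 2.4000

Derivation:
Step 0: x=[6.5000] v=[0.0000]
Step 1: x=[6.2455] v=[-1.2727]
Step 2: x=[5.7549] v=[-2.4529]
Step 3: x=[5.0640] v=[-3.4547]
Step 4: x=[4.2230] v=[-4.2052]
Step 5: x=[3.2930] v=[-4.6499]
Step 6: x=[2.3417] v=[-4.7564]
Step 7: x=[1.4383] v=[-4.5170]
Step 8: x=[0.6485] v=[-3.9491]
Step 9: x=[0.0297] v=[-3.0940]
Step 10: x=[-0.3731] v=[-2.0139]
Step 11: x=[-0.5306] v=[-0.7873]
Step 12: x=[-0.4313] v=[0.4966]
First v>=0 after going negative at step 12, time=2.4000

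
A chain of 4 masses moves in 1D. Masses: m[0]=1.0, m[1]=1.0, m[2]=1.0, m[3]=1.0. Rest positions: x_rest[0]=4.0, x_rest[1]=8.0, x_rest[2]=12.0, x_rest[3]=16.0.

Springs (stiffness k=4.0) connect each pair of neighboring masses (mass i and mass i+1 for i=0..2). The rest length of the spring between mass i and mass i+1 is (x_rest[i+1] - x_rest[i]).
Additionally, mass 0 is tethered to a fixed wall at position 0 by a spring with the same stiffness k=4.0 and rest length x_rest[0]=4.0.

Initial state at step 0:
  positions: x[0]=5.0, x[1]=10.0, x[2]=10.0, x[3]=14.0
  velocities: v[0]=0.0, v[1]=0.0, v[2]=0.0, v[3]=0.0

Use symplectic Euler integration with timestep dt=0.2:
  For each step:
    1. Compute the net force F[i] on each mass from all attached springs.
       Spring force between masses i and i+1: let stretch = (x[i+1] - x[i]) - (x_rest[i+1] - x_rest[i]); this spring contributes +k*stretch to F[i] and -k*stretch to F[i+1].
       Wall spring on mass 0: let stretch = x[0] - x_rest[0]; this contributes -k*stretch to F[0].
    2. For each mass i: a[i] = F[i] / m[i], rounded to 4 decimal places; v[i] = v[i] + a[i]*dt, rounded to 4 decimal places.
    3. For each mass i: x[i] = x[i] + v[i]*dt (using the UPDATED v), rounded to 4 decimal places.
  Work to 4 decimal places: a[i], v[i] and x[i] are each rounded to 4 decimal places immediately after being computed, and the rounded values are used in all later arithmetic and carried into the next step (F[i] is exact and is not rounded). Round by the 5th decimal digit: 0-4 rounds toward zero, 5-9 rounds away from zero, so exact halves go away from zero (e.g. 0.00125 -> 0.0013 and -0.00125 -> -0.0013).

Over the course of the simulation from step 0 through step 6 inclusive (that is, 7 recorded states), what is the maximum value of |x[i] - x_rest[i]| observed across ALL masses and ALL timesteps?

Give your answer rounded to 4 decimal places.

Answer: 2.0945

Derivation:
Step 0: x=[5.0000 10.0000 10.0000 14.0000] v=[0.0000 0.0000 0.0000 0.0000]
Step 1: x=[5.0000 9.2000 10.6400 14.0000] v=[0.0000 -4.0000 3.2000 0.0000]
Step 2: x=[4.8720 7.9584 11.5872 14.1024] v=[-0.6400 -6.2080 4.7360 0.5120]
Step 3: x=[4.4583 6.8036 12.3562 14.4424] v=[-2.0685 -5.7741 3.8451 1.6998]
Step 4: x=[3.7065 6.1619 12.5706 15.0886] v=[-3.7589 -3.2083 1.0720 3.2308]
Step 5: x=[2.7545 6.1528 12.1625 15.9719] v=[-4.7598 -0.0457 -2.0406 4.4164]
Step 6: x=[1.9055 6.5615 11.4023 16.8857] v=[-4.2448 2.0434 -3.8008 4.5689]
Max displacement = 2.0945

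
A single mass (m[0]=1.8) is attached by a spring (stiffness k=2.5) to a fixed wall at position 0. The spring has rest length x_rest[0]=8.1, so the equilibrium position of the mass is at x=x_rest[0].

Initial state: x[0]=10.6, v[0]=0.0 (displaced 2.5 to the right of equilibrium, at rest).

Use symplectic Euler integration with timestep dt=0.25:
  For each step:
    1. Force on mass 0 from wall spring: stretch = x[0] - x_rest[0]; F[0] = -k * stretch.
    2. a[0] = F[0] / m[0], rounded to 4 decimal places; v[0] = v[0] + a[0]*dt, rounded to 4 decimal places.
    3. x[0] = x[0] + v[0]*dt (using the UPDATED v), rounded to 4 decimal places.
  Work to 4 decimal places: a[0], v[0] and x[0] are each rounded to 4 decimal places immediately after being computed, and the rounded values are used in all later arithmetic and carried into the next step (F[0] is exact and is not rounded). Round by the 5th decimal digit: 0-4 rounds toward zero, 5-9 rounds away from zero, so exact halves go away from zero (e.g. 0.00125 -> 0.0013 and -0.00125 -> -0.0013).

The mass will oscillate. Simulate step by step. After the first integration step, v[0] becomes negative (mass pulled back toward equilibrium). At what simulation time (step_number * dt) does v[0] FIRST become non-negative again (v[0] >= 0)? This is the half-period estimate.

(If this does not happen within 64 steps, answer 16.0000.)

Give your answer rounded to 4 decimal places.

Answer: 2.7500

Derivation:
Step 0: x=[10.6000] v=[0.0000]
Step 1: x=[10.3830] v=[-0.8681]
Step 2: x=[9.9678] v=[-1.6608]
Step 3: x=[9.3905] v=[-2.3094]
Step 4: x=[8.7011] v=[-2.7575]
Step 5: x=[7.9596] v=[-2.9662]
Step 6: x=[7.2302] v=[-2.9175]
Step 7: x=[6.5763] v=[-2.6155]
Step 8: x=[6.0547] v=[-2.0864]
Step 9: x=[5.7107] v=[-1.3762]
Step 10: x=[5.5741] v=[-0.5466]
Step 11: x=[5.6567] v=[0.3305]
First v>=0 after going negative at step 11, time=2.7500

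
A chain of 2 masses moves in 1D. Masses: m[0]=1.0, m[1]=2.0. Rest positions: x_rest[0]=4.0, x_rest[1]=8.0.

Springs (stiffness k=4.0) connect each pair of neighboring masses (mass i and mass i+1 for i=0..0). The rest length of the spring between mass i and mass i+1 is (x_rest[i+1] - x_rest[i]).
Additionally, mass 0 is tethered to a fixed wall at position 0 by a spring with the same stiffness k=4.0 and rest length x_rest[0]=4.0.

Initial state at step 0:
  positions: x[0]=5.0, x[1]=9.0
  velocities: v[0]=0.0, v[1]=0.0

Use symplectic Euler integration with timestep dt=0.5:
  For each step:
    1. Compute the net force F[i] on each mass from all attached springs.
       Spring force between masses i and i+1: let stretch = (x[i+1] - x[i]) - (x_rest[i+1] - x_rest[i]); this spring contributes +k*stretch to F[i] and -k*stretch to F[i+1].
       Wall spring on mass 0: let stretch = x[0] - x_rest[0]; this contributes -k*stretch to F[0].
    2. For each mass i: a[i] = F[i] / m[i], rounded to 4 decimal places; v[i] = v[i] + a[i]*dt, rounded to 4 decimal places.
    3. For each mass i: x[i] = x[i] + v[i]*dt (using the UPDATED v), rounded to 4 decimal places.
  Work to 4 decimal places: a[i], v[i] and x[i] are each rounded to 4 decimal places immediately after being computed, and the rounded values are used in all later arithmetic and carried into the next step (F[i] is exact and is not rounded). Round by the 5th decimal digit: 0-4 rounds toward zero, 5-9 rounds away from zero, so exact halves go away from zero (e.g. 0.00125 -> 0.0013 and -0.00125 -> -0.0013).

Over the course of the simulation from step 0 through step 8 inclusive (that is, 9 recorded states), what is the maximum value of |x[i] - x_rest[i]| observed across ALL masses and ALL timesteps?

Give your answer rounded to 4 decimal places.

Step 0: x=[5.0000 9.0000] v=[0.0000 0.0000]
Step 1: x=[4.0000 9.0000] v=[-2.0000 0.0000]
Step 2: x=[4.0000 8.5000] v=[0.0000 -1.0000]
Step 3: x=[4.5000 7.7500] v=[1.0000 -1.5000]
Step 4: x=[3.7500 7.3750] v=[-1.5000 -0.7500]
Step 5: x=[2.8750 7.1875] v=[-1.7500 -0.3750]
Step 6: x=[3.4375 6.8438] v=[1.1250 -0.6875]
Step 7: x=[3.9688 6.7969] v=[1.0626 -0.0938]
Step 8: x=[3.3594 7.3360] v=[-1.2188 1.0781]
Max displacement = 1.2031

Answer: 1.2031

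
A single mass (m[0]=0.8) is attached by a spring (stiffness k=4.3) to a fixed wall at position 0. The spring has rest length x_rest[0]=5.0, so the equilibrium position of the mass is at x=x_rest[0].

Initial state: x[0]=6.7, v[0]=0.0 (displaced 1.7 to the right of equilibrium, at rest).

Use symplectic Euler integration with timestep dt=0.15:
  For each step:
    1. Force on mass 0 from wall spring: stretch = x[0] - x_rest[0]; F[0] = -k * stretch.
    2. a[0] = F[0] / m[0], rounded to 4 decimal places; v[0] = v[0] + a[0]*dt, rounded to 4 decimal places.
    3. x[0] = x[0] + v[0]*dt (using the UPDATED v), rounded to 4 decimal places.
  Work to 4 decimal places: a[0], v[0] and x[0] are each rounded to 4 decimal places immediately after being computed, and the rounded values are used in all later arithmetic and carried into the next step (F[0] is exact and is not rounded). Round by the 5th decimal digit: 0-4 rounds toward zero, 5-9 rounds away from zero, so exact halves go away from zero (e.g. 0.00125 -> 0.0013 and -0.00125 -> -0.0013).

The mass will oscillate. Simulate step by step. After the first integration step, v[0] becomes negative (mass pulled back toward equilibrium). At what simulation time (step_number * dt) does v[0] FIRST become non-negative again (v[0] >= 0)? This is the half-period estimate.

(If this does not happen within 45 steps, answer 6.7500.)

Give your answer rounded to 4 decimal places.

Step 0: x=[6.7000] v=[0.0000]
Step 1: x=[6.4944] v=[-1.3706]
Step 2: x=[6.1081] v=[-2.5755]
Step 3: x=[5.5878] v=[-3.4689]
Step 4: x=[4.9964] v=[-3.9428]
Step 5: x=[4.4054] v=[-3.9399]
Step 6: x=[3.8863] v=[-3.4605]
Step 7: x=[3.5019] v=[-2.5626]
Step 8: x=[3.2987] v=[-1.3548]
Step 9: x=[3.3012] v=[0.0169]
First v>=0 after going negative at step 9, time=1.3500

Answer: 1.3500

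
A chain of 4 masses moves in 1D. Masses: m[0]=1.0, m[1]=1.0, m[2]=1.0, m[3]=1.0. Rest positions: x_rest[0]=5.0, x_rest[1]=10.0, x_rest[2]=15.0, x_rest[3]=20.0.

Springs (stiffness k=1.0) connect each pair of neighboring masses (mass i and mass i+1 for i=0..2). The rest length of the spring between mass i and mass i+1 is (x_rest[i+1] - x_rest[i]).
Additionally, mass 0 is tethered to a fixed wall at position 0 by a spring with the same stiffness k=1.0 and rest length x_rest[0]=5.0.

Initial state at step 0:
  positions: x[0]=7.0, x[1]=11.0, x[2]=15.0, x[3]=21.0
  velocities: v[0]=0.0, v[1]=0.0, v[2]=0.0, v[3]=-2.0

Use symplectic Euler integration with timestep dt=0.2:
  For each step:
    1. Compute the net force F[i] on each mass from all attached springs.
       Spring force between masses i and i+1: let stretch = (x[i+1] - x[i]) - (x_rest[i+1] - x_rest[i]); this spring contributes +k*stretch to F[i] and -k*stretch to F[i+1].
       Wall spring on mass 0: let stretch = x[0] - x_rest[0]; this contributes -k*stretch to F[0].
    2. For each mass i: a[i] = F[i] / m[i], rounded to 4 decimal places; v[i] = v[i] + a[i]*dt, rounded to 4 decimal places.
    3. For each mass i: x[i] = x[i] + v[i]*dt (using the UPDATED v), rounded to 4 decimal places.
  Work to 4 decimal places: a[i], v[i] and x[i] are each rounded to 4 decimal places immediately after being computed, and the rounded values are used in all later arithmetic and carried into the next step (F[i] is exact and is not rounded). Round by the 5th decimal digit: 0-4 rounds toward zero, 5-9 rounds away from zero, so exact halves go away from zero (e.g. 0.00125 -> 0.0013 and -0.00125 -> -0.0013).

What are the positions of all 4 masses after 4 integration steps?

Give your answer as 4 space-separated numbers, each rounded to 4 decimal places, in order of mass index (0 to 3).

Step 0: x=[7.0000 11.0000 15.0000 21.0000] v=[0.0000 0.0000 0.0000 -2.0000]
Step 1: x=[6.8800 11.0000 15.0800 20.5600] v=[-0.6000 0.0000 0.4000 -2.2000]
Step 2: x=[6.6496 10.9984 15.2160 20.1008] v=[-1.1520 -0.0080 0.6800 -2.2960]
Step 3: x=[6.3272 10.9916 15.3787 19.6462] v=[-1.6122 -0.0342 0.8134 -2.2730]
Step 4: x=[5.9382 10.9737 15.5366 19.2209] v=[-1.9448 -0.0897 0.7895 -2.1265]

Answer: 5.9382 10.9737 15.5366 19.2209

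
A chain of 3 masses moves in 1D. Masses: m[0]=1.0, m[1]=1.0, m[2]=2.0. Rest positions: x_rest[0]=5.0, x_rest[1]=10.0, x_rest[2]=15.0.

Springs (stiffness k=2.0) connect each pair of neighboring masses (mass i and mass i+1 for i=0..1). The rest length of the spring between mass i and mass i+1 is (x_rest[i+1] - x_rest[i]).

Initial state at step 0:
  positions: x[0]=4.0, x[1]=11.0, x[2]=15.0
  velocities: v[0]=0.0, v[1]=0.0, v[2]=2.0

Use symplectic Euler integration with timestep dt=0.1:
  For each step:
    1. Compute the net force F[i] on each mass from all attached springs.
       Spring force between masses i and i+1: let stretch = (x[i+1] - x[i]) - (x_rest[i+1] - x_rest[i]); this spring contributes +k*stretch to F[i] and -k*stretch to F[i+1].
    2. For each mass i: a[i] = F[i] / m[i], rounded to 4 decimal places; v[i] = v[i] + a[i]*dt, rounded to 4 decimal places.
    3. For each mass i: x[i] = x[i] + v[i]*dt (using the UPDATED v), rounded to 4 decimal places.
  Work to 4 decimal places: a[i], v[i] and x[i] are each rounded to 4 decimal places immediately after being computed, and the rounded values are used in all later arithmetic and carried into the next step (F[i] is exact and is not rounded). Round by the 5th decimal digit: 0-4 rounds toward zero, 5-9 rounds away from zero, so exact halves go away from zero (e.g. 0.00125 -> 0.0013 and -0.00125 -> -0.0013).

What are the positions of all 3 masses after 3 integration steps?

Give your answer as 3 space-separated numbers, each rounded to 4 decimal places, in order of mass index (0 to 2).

Answer: 4.2302 10.6726 15.6486

Derivation:
Step 0: x=[4.0000 11.0000 15.0000] v=[0.0000 0.0000 2.0000]
Step 1: x=[4.0400 10.9400 15.2100] v=[0.4000 -0.6000 2.1000]
Step 2: x=[4.1180 10.8274 15.4273] v=[0.7800 -1.1260 2.1730]
Step 3: x=[4.2302 10.6726 15.6486] v=[1.1219 -1.5479 2.2130]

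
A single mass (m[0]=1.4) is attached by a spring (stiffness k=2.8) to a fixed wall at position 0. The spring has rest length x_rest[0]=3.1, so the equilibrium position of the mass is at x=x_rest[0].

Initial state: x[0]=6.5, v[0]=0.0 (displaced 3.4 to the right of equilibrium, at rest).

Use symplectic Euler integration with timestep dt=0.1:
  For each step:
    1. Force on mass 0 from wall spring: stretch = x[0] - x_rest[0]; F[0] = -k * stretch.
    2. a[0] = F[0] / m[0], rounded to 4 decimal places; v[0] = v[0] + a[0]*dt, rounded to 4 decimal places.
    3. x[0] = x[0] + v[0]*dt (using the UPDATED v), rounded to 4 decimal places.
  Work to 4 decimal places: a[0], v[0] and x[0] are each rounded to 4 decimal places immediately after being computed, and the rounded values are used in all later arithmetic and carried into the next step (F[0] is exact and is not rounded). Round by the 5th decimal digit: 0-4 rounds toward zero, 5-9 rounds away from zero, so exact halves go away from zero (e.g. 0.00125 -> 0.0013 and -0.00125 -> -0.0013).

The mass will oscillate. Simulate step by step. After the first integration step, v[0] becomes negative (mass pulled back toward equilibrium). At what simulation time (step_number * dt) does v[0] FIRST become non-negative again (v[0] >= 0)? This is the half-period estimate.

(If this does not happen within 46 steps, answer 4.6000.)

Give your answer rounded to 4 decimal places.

Answer: 2.3000

Derivation:
Step 0: x=[6.5000] v=[0.0000]
Step 1: x=[6.4320] v=[-0.6800]
Step 2: x=[6.2974] v=[-1.3464]
Step 3: x=[6.0988] v=[-1.9859]
Step 4: x=[5.8402] v=[-2.5857]
Step 5: x=[5.5268] v=[-3.1337]
Step 6: x=[5.1649] v=[-3.6191]
Step 7: x=[4.7617] v=[-4.0321]
Step 8: x=[4.3253] v=[-4.3644]
Step 9: x=[3.8644] v=[-4.6095]
Step 10: x=[3.3882] v=[-4.7624]
Step 11: x=[2.9062] v=[-4.8200]
Step 12: x=[2.4281] v=[-4.7812]
Step 13: x=[1.9634] v=[-4.6468]
Step 14: x=[1.5215] v=[-4.4195]
Step 15: x=[1.1111] v=[-4.1038]
Step 16: x=[0.7405] v=[-3.7060]
Step 17: x=[0.4171] v=[-3.2341]
Step 18: x=[0.1474] v=[-2.6975]
Step 19: x=[-0.0633] v=[-2.1070]
Step 20: x=[-0.2107] v=[-1.4743]
Step 21: x=[-0.2919] v=[-0.8122]
Step 22: x=[-0.3053] v=[-0.1338]
Step 23: x=[-0.2506] v=[0.5473]
First v>=0 after going negative at step 23, time=2.3000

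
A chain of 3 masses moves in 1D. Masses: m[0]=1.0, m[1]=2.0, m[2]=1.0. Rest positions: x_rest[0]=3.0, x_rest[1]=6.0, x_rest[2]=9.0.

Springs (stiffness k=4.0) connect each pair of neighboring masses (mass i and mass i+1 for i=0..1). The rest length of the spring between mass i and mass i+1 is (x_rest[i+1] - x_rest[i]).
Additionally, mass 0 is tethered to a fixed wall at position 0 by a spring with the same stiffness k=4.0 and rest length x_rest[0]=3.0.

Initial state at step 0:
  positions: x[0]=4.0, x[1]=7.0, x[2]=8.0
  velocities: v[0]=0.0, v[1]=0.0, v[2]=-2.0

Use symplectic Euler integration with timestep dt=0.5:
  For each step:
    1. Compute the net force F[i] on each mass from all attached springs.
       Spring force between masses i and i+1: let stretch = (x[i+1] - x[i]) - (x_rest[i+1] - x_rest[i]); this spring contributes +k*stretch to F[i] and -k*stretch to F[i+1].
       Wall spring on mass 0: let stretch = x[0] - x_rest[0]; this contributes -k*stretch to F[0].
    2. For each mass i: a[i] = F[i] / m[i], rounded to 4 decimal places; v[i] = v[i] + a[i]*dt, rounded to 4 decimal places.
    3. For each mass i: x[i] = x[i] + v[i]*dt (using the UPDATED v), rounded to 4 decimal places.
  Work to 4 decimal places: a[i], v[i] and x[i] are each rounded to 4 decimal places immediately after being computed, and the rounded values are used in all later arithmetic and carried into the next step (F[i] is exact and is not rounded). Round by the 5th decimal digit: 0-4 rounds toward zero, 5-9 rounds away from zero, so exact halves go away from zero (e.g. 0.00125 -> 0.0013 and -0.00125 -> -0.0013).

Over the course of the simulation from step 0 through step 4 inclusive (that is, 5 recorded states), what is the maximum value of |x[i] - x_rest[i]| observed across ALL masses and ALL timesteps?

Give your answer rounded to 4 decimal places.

Step 0: x=[4.0000 7.0000 8.0000] v=[0.0000 0.0000 -2.0000]
Step 1: x=[3.0000 6.0000 9.0000] v=[-2.0000 -2.0000 2.0000]
Step 2: x=[2.0000 5.0000 10.0000] v=[-2.0000 -2.0000 2.0000]
Step 3: x=[2.0000 5.0000 9.0000] v=[0.0000 0.0000 -2.0000]
Step 4: x=[3.0000 5.5000 7.0000] v=[2.0000 1.0000 -4.0000]
Max displacement = 2.0000

Answer: 2.0000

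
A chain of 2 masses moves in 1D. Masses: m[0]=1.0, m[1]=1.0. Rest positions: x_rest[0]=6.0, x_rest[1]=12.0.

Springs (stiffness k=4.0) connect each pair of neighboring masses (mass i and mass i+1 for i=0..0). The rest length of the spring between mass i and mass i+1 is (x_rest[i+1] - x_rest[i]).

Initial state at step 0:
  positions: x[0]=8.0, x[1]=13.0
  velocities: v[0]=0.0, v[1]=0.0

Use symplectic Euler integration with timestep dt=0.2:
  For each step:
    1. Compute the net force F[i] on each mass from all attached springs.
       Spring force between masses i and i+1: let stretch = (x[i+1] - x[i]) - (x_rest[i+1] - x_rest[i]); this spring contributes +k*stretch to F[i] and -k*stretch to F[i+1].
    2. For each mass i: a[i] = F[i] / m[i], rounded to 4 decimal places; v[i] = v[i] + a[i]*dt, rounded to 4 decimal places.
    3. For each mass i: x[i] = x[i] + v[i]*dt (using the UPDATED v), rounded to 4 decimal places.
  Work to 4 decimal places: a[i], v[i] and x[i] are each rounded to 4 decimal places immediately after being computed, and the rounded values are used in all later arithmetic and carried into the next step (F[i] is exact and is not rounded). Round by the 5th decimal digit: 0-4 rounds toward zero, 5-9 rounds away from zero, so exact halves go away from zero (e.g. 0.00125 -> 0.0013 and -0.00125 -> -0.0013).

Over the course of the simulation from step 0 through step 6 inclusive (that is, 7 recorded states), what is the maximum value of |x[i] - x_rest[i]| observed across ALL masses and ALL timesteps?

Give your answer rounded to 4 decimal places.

Step 0: x=[8.0000 13.0000] v=[0.0000 0.0000]
Step 1: x=[7.8400 13.1600] v=[-0.8000 0.8000]
Step 2: x=[7.5712 13.4288] v=[-1.3440 1.3440]
Step 3: x=[7.2796 13.7204] v=[-1.4579 1.4579]
Step 4: x=[7.0585 13.9415] v=[-1.1053 1.1053]
Step 5: x=[6.9787 14.0213] v=[-0.3989 0.3989]
Step 6: x=[7.0657 13.9343] v=[0.4352 -0.4352]
Max displacement = 2.0213

Answer: 2.0213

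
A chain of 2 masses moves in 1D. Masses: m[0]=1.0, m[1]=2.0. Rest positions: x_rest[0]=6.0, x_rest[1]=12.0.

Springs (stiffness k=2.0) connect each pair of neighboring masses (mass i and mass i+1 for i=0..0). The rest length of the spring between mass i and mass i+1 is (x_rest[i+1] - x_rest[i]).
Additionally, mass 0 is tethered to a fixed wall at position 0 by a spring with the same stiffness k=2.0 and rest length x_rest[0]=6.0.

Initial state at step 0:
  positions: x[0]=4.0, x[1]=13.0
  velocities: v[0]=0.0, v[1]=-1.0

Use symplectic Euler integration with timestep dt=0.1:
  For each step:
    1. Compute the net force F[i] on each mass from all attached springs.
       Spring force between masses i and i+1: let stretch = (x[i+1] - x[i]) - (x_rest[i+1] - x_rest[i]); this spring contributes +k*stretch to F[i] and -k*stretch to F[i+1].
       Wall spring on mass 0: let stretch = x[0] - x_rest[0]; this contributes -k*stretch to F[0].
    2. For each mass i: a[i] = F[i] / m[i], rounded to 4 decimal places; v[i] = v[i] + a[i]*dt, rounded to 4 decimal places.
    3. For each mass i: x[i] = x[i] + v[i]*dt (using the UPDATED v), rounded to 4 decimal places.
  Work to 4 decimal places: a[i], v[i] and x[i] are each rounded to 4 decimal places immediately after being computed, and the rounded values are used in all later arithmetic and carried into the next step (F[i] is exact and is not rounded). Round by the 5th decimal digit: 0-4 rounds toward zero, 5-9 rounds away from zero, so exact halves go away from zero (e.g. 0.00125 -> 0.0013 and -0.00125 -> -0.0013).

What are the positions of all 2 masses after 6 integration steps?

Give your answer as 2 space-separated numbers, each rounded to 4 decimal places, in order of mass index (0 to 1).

Step 0: x=[4.0000 13.0000] v=[0.0000 -1.0000]
Step 1: x=[4.1000 12.8700] v=[1.0000 -1.3000]
Step 2: x=[4.2934 12.7123] v=[1.9340 -1.5770]
Step 3: x=[4.5693 12.5304] v=[2.7591 -1.8189]
Step 4: x=[4.9131 12.3289] v=[3.4375 -2.0150]
Step 5: x=[5.3069 12.1132] v=[3.9380 -2.1566]
Step 6: x=[5.7307 11.8895] v=[4.2379 -2.2372]

Answer: 5.7307 11.8895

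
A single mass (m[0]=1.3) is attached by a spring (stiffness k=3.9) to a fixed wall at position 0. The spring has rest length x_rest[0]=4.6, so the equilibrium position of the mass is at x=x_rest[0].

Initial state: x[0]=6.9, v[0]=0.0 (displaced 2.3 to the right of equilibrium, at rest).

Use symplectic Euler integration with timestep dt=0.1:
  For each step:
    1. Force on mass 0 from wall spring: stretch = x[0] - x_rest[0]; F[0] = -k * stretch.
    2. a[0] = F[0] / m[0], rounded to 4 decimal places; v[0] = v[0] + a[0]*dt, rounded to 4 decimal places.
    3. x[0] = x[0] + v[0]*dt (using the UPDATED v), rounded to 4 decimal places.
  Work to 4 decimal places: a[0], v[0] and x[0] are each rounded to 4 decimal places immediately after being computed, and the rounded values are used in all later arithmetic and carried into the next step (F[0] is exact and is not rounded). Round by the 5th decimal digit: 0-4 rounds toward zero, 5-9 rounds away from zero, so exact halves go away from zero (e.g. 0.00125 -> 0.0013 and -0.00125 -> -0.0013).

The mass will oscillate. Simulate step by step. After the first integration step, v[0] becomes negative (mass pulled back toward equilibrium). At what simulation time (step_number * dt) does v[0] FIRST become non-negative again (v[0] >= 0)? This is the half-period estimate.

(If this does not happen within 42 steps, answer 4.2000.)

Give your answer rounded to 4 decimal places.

Answer: 1.9000

Derivation:
Step 0: x=[6.9000] v=[0.0000]
Step 1: x=[6.8310] v=[-0.6900]
Step 2: x=[6.6951] v=[-1.3593]
Step 3: x=[6.4963] v=[-1.9878]
Step 4: x=[6.2406] v=[-2.5567]
Step 5: x=[5.9357] v=[-3.0489]
Step 6: x=[5.5907] v=[-3.4496]
Step 7: x=[5.2160] v=[-3.7468]
Step 8: x=[4.8228] v=[-3.9316]
Step 9: x=[4.4230] v=[-3.9984]
Step 10: x=[4.0285] v=[-3.9453]
Step 11: x=[3.6511] v=[-3.7739]
Step 12: x=[3.3022] v=[-3.4892]
Step 13: x=[2.9922] v=[-3.0999]
Step 14: x=[2.7304] v=[-2.6176]
Step 15: x=[2.5247] v=[-2.0567]
Step 16: x=[2.3813] v=[-1.4341]
Step 17: x=[2.3045] v=[-0.7685]
Step 18: x=[2.2965] v=[-0.0799]
Step 19: x=[2.3576] v=[0.6112]
First v>=0 after going negative at step 19, time=1.9000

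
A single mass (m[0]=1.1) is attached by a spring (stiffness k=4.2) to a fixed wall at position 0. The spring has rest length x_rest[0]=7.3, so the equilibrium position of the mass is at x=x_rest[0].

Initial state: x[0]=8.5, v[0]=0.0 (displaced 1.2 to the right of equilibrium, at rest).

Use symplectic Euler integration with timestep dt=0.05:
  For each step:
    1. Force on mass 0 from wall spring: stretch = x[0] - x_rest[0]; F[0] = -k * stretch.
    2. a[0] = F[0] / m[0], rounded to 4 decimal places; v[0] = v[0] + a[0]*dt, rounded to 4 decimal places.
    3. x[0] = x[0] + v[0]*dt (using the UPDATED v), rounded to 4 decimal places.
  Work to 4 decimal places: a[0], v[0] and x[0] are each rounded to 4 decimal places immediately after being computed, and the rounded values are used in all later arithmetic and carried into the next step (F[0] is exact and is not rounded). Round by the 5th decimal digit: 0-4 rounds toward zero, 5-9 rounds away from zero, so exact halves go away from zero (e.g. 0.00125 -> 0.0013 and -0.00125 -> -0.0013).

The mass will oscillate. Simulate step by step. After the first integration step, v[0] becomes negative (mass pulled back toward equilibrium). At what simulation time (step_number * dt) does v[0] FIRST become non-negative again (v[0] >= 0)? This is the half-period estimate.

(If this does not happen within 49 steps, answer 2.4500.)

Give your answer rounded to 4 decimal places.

Answer: 1.6500

Derivation:
Step 0: x=[8.5000] v=[0.0000]
Step 1: x=[8.4885] v=[-0.2291]
Step 2: x=[8.4657] v=[-0.4560]
Step 3: x=[8.4318] v=[-0.6785]
Step 4: x=[8.3871] v=[-0.8946]
Step 5: x=[8.3320] v=[-1.1021]
Step 6: x=[8.2670] v=[-1.2991]
Step 7: x=[8.1928] v=[-1.4837]
Step 8: x=[8.1101] v=[-1.6541]
Step 9: x=[8.0197] v=[-1.8088]
Step 10: x=[7.9224] v=[-1.9462]
Step 11: x=[7.8192] v=[-2.0650]
Step 12: x=[7.7110] v=[-2.1641]
Step 13: x=[7.5989] v=[-2.2426]
Step 14: x=[7.4839] v=[-2.2997]
Step 15: x=[7.3672] v=[-2.3348]
Step 16: x=[7.2498] v=[-2.3476]
Step 17: x=[7.1329] v=[-2.3380]
Step 18: x=[7.0176] v=[-2.3061]
Step 19: x=[6.9050] v=[-2.2522]
Step 20: x=[6.7962] v=[-2.1768]
Step 21: x=[6.6922] v=[-2.0806]
Step 22: x=[6.5940] v=[-1.9646]
Step 23: x=[6.5025] v=[-1.8298]
Step 24: x=[6.4186] v=[-1.6776]
Step 25: x=[6.3431] v=[-1.5093]
Step 26: x=[6.2768] v=[-1.3266]
Step 27: x=[6.2202] v=[-1.1313]
Step 28: x=[6.1739] v=[-0.9252]
Step 29: x=[6.1384] v=[-0.7102]
Step 30: x=[6.1140] v=[-0.4884]
Step 31: x=[6.1009] v=[-0.2620]
Step 32: x=[6.0992] v=[-0.0331]
Step 33: x=[6.1090] v=[0.1961]
First v>=0 after going negative at step 33, time=1.6500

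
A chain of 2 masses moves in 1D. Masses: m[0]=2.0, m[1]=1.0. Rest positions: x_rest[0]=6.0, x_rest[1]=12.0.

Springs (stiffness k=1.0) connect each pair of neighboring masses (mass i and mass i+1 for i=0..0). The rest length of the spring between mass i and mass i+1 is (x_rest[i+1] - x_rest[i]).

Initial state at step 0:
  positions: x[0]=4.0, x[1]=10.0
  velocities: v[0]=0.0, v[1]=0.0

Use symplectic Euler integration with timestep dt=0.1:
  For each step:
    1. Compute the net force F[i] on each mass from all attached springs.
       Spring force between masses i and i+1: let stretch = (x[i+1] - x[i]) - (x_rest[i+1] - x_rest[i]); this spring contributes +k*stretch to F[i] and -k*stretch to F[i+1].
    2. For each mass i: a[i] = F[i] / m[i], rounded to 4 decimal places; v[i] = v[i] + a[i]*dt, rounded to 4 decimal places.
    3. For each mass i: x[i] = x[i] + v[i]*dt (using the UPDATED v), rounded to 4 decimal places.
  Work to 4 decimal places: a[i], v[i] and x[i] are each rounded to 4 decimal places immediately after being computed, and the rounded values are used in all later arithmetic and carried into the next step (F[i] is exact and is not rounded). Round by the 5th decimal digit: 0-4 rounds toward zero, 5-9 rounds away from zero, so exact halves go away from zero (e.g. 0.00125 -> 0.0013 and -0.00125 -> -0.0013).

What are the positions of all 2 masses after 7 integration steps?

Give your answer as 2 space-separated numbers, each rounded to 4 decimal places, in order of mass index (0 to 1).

Step 0: x=[4.0000 10.0000] v=[0.0000 0.0000]
Step 1: x=[4.0000 10.0000] v=[0.0000 0.0000]
Step 2: x=[4.0000 10.0000] v=[0.0000 0.0000]
Step 3: x=[4.0000 10.0000] v=[0.0000 0.0000]
Step 4: x=[4.0000 10.0000] v=[0.0000 0.0000]
Step 5: x=[4.0000 10.0000] v=[0.0000 0.0000]
Step 6: x=[4.0000 10.0000] v=[0.0000 0.0000]
Step 7: x=[4.0000 10.0000] v=[0.0000 0.0000]

Answer: 4.0000 10.0000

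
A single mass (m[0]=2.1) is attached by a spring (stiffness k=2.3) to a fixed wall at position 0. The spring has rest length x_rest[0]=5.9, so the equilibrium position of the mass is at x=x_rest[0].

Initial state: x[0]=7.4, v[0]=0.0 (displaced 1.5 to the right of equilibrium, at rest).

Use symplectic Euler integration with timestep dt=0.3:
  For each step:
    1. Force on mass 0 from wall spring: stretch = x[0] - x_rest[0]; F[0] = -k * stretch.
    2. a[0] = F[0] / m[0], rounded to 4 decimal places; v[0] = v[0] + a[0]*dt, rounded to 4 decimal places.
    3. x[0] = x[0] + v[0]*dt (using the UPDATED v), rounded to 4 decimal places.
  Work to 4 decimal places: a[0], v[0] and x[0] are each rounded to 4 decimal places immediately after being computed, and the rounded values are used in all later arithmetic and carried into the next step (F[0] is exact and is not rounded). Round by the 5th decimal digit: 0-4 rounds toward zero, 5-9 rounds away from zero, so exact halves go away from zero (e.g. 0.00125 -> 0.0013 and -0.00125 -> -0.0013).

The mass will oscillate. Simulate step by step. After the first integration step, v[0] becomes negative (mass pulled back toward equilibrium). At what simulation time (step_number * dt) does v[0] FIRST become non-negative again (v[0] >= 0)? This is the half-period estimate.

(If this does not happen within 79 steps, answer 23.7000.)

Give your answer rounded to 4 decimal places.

Answer: 3.0000

Derivation:
Step 0: x=[7.4000] v=[0.0000]
Step 1: x=[7.2521] v=[-0.4929]
Step 2: x=[6.9709] v=[-0.9372]
Step 3: x=[6.5842] v=[-1.2891]
Step 4: x=[6.1300] v=[-1.5139]
Step 5: x=[5.6532] v=[-1.5895]
Step 6: x=[5.2007] v=[-1.5084]
Step 7: x=[4.8171] v=[-1.2786]
Step 8: x=[4.5403] v=[-0.9228]
Step 9: x=[4.3975] v=[-0.4760]
Step 10: x=[4.4028] v=[0.0177]
First v>=0 after going negative at step 10, time=3.0000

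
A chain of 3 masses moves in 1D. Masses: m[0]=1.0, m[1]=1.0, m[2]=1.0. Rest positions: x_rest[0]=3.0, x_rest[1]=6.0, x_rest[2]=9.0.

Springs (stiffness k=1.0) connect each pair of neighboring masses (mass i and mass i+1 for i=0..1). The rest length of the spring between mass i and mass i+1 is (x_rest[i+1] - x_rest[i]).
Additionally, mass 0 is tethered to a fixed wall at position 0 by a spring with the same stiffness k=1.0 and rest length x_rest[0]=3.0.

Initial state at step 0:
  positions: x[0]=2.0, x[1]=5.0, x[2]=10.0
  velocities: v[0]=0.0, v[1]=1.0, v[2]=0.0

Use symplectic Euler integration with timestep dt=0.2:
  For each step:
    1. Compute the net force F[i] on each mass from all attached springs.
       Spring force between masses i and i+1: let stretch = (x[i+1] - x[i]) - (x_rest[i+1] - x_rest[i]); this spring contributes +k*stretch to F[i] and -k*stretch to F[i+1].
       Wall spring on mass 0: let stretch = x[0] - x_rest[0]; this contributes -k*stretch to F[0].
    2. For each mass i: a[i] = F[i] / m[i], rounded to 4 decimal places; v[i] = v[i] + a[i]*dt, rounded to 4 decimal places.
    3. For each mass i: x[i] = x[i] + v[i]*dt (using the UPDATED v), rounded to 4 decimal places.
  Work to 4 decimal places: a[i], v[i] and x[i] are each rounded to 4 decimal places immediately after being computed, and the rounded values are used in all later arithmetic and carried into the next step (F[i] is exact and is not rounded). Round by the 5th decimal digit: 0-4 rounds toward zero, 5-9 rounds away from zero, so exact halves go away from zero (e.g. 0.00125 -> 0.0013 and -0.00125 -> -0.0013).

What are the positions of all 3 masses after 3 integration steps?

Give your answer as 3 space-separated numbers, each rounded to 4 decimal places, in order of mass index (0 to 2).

Answer: 2.2704 5.9788 9.5825

Derivation:
Step 0: x=[2.0000 5.0000 10.0000] v=[0.0000 1.0000 0.0000]
Step 1: x=[2.0400 5.2800 9.9200] v=[0.2000 1.4000 -0.4000]
Step 2: x=[2.1280 5.6160 9.7744] v=[0.4400 1.6800 -0.7280]
Step 3: x=[2.2704 5.9788 9.5825] v=[0.7120 1.8141 -0.9597]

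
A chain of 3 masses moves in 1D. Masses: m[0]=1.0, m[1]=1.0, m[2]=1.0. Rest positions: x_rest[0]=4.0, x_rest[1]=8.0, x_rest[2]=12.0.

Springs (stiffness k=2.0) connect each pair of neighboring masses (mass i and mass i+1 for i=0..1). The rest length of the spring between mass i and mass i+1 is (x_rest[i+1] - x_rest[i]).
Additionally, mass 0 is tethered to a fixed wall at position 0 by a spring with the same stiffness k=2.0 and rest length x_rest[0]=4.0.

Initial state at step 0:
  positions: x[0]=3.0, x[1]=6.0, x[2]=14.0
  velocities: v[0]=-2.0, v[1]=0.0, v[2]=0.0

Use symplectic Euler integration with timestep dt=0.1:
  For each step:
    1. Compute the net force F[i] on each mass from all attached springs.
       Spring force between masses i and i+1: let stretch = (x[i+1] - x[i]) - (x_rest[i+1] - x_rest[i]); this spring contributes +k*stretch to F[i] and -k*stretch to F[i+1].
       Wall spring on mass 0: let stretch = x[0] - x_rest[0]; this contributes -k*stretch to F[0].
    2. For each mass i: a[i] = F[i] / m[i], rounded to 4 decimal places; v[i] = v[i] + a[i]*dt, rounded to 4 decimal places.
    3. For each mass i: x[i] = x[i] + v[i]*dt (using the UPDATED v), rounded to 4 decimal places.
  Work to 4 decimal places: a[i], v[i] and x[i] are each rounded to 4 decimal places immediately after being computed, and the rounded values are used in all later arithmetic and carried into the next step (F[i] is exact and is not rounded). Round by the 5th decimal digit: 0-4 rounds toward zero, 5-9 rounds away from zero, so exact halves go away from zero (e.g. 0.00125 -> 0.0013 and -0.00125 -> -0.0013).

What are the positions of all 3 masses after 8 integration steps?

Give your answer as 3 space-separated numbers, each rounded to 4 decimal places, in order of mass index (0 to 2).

Answer: 2.3165 8.3069 11.7783

Derivation:
Step 0: x=[3.0000 6.0000 14.0000] v=[-2.0000 0.0000 0.0000]
Step 1: x=[2.8000 6.1000 13.9200] v=[-2.0000 1.0000 -0.8000]
Step 2: x=[2.6100 6.2904 13.7636] v=[-1.9000 1.9040 -1.5640]
Step 3: x=[2.4414 6.5567 13.5377] v=[-1.6859 2.6626 -2.2586]
Step 4: x=[2.3063 6.8803 13.2522] v=[-1.3511 3.2357 -2.8548]
Step 5: x=[2.2165 7.2398 12.9193] v=[-0.8976 3.5953 -3.3292]
Step 6: x=[2.1829 7.6125 12.5528] v=[-0.3362 3.7265 -3.6651]
Step 7: x=[2.2142 7.9754 12.1675] v=[0.3131 3.6286 -3.8532]
Step 8: x=[2.3165 8.3069 11.7783] v=[1.0225 3.3148 -3.8916]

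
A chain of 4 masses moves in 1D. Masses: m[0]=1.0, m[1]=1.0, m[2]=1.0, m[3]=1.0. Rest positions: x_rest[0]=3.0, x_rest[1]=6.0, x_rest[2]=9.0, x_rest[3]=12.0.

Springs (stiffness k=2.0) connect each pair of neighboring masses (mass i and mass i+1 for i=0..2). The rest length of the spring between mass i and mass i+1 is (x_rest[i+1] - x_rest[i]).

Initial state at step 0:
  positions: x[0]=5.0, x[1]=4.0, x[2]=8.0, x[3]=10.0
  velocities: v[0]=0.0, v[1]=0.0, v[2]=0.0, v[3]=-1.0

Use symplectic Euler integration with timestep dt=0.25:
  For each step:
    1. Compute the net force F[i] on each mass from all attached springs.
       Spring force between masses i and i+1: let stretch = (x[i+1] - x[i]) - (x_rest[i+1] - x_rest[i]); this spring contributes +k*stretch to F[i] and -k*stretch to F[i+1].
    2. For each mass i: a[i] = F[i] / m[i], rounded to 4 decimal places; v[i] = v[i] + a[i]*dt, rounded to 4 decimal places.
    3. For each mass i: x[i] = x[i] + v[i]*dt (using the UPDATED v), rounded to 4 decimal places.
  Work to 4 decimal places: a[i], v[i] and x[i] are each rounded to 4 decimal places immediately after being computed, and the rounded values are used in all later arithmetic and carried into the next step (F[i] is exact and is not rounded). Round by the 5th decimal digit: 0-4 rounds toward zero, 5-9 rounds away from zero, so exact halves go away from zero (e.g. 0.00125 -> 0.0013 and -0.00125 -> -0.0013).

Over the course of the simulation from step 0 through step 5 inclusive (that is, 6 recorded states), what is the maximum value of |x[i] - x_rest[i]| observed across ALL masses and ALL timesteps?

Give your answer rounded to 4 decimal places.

Answer: 2.1406

Derivation:
Step 0: x=[5.0000 4.0000 8.0000 10.0000] v=[0.0000 0.0000 0.0000 -1.0000]
Step 1: x=[4.5000 4.6250 7.7500 9.8750] v=[-2.0000 2.5000 -1.0000 -0.5000]
Step 2: x=[3.6406 5.6250 7.3750 9.8594] v=[-3.4375 4.0000 -1.5000 -0.0625]
Step 3: x=[2.6543 6.5957 7.0918 9.9082] v=[-3.9453 3.8828 -1.1328 0.1953]
Step 4: x=[1.7857 7.1358 7.0987 9.9800] v=[-3.4746 2.1602 0.0274 0.2871]
Step 5: x=[1.2108 7.0025 7.4704 10.0666] v=[-2.2996 -0.5334 1.4866 0.3465]
Max displacement = 2.1406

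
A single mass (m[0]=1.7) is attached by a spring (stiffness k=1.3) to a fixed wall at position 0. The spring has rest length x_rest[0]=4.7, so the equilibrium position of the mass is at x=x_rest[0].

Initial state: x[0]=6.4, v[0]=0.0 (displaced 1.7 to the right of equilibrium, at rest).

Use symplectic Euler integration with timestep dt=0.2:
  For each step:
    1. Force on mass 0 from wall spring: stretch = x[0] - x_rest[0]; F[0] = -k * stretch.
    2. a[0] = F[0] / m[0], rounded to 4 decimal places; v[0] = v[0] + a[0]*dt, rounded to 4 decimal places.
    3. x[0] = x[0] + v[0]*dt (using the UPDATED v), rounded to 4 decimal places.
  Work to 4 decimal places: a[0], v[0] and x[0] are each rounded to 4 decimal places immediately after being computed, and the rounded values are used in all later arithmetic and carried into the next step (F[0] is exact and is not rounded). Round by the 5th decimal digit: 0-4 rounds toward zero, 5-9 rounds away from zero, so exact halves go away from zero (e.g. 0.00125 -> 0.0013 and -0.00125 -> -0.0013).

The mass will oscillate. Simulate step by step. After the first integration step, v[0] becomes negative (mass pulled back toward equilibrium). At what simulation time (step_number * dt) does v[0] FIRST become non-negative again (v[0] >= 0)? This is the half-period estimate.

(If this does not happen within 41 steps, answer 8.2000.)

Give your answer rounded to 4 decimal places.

Answer: 3.6000

Derivation:
Step 0: x=[6.4000] v=[0.0000]
Step 1: x=[6.3480] v=[-0.2600]
Step 2: x=[6.2456] v=[-0.5120]
Step 3: x=[6.0959] v=[-0.7484]
Step 4: x=[5.9035] v=[-0.9619]
Step 5: x=[5.6743] v=[-1.1460]
Step 6: x=[5.4153] v=[-1.2950]
Step 7: x=[5.1344] v=[-1.4044]
Step 8: x=[4.8402] v=[-1.4708]
Step 9: x=[4.5418] v=[-1.4922]
Step 10: x=[4.2482] v=[-1.4680]
Step 11: x=[3.9684] v=[-1.3989]
Step 12: x=[3.7110] v=[-1.2870]
Step 13: x=[3.4839] v=[-1.1357]
Step 14: x=[3.2940] v=[-0.9497]
Step 15: x=[3.1471] v=[-0.7347]
Step 16: x=[3.0477] v=[-0.4972]
Step 17: x=[2.9988] v=[-0.2445]
Step 18: x=[3.0019] v=[0.0157]
First v>=0 after going negative at step 18, time=3.6000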